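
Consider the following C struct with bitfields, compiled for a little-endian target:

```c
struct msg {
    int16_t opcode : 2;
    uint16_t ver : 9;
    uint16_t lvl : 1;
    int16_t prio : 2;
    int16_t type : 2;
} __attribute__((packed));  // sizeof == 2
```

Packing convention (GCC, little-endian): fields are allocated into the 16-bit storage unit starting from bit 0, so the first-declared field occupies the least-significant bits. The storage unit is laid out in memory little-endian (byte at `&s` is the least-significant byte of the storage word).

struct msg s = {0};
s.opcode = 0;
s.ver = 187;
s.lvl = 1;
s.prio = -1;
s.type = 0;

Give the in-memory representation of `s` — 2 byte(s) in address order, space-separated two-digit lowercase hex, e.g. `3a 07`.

[0+:2] opcode=0 & 0x3 = 0x0; word=0x0000
[2+:9] ver=187 & 0x1ff = 0xbb; word=0x02ec
[11+:1] lvl=1 & 0x1 = 0x1; word=0x0aec
[12+:2] prio=-1 & 0x3 = 0x3; word=0x3aec
[14+:2] type=0 & 0x3 = 0x0; word=0x3aec
word = 0x3aec → little-endian bytes:
  [0]=0xec  [1]=0x3a

ec 3a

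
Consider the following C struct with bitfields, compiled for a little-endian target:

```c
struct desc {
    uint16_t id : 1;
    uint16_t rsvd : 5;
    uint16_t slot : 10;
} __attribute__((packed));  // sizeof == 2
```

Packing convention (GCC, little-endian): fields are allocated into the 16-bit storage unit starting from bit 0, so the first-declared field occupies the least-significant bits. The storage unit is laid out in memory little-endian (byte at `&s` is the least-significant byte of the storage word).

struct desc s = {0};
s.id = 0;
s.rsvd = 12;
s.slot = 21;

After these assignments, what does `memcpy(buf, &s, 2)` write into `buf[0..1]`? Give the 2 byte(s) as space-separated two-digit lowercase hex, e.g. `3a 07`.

58 05

id (1b) val=0 bits=0x0 at bit 0: 0x0000
rsvd (5b) val=12 bits=0xc at bit 1: 0x0018
slot (10b) val=21 bits=0x15 at bit 6: 0x0558
word = 0x0558 → little-endian bytes:
  [0]=0x58  [1]=0x05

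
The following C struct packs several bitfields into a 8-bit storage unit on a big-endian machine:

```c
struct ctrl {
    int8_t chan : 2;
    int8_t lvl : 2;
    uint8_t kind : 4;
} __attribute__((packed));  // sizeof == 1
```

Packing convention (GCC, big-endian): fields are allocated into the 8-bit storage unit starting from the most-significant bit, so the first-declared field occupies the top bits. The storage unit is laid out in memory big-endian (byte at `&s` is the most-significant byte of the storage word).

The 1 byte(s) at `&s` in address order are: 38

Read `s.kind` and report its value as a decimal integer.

8

[0]=0x38 (big-endian) → word 0x38
chan [6+:2] = (word>>6) & 0x3 = 0
lvl [4+:2] = (word>>4) & 0x3 = 3
kind [0+:4] = (word>>0) & 0xf = 8  ←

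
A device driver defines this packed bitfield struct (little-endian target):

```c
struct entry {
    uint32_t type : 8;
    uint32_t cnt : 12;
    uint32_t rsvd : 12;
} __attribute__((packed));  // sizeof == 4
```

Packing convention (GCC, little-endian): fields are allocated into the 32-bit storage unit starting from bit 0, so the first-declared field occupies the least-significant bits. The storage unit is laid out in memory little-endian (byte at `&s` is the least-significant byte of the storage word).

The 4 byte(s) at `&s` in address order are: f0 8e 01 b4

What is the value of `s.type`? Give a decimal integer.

[0]=0xf0 [1]=0x8e [2]=0x01 [3]=0xb4 (little-endian) → word 0xb4018ef0
type [0+:8] = (word>>0) & 0xff = 240  ←
cnt [8+:12] = (word>>8) & 0xfff = 398
rsvd [20+:12] = (word>>20) & 0xfff = 2880

240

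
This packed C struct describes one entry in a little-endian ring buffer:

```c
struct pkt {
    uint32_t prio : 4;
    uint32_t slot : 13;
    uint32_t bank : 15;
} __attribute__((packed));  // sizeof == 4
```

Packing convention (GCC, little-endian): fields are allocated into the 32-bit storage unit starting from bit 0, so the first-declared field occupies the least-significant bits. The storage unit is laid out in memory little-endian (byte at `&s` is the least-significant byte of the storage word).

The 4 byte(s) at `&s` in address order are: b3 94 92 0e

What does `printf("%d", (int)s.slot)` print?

[0]=0xb3 [1]=0x94 [2]=0x92 [3]=0x0e (little-endian) → word 0x0e9294b3
prio:4 @ bit 0 → (0x0e9294b3>>0)&0xf = 0x3
slot:13 @ bit 4 → (0x0e9294b3>>4)&0x1fff = 0x94b  ←
bank:15 @ bit 17 → (0x0e9294b3>>17)&0x7fff = 0x749

2379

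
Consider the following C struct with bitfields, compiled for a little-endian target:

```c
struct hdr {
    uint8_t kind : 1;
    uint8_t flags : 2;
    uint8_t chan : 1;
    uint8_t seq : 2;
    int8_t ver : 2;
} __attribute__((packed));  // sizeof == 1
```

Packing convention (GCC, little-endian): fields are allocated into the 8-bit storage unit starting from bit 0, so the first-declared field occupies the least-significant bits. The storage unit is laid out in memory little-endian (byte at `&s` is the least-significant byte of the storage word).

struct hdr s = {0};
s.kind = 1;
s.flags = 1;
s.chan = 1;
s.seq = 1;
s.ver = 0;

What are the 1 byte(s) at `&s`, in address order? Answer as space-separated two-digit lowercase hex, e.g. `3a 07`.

[0+:1] kind=1 & 0x1 = 0x1; word=0x01
[1+:2] flags=1 & 0x3 = 0x1; word=0x03
[3+:1] chan=1 & 0x1 = 0x1; word=0x0b
[4+:2] seq=1 & 0x3 = 0x1; word=0x1b
[6+:2] ver=0 & 0x3 = 0x0; word=0x1b
word = 0x1b → little-endian bytes:
  [0]=0x1b

1b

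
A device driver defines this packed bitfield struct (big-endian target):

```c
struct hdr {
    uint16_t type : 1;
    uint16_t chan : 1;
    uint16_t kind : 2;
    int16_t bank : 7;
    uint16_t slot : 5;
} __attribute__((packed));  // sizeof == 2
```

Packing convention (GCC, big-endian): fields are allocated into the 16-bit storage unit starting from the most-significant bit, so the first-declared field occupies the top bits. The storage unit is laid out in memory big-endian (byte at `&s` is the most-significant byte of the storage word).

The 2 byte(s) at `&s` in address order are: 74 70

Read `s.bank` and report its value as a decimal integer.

35

[0]=0x74 [1]=0x70 (big-endian) → word 0x7470
type [15+:1] = (word>>15) & 0x1 = 0
chan [14+:1] = (word>>14) & 0x1 = 1
kind [12+:2] = (word>>12) & 0x3 = 3
bank [5+:7] = (word>>5) & 0x7f = 35  ←
slot [0+:5] = (word>>0) & 0x1f = 16
bank signed 7b, MSB=0: value = 35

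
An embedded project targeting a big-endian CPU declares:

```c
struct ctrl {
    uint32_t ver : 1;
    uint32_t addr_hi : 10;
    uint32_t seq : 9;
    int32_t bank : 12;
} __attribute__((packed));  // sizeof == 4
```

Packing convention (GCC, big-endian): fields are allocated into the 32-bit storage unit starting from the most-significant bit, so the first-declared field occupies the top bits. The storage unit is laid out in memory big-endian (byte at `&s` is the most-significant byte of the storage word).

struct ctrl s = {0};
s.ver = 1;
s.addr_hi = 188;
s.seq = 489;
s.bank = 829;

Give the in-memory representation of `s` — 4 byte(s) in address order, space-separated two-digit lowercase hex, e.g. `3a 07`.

[31+:1] ver=1 & 0x1 = 0x1; word=0x80000000
[21+:10] addr_hi=188 & 0x3ff = 0xbc; word=0x97800000
[12+:9] seq=489 & 0x1ff = 0x1e9; word=0x979e9000
[0+:12] bank=829 & 0xfff = 0x33d; word=0x979e933d
word = 0x979e933d → big-endian bytes:
  [0]=0x97  [1]=0x9e  [2]=0x93  [3]=0x3d

97 9e 93 3d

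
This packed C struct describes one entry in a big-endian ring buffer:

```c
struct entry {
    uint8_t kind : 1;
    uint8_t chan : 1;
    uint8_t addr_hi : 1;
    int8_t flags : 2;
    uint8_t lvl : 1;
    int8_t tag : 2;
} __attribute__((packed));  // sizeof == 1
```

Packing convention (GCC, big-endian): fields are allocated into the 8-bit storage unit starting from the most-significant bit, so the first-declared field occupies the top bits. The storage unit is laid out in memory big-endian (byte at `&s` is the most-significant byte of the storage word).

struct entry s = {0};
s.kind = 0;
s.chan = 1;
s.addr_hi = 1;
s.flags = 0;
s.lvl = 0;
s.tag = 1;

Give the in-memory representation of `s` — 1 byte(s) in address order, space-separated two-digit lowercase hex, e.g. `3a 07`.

kind:1 = 0 → 0x0 << 7 → word 0x00
chan:1 = 1 → 0x1 << 6 → word 0x40
addr_hi:1 = 1 → 0x1 << 5 → word 0x60
flags:2 = 0 → 0x0 << 3 → word 0x60
lvl:1 = 0 → 0x0 << 2 → word 0x60
tag:2 = 1 → 0x1 << 0 → word 0x61
word = 0x61 → big-endian bytes:
  [0]=0x61

61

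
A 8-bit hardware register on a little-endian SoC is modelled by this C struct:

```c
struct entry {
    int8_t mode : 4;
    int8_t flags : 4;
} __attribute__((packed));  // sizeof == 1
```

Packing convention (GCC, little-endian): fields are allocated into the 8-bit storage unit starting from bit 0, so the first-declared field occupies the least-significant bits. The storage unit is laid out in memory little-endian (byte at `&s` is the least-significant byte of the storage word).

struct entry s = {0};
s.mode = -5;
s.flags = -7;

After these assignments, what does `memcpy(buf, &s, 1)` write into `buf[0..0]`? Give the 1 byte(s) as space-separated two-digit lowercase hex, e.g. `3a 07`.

mode (4b) val=-5 bits=0xb at bit 0: 0x0b
flags (4b) val=-7 bits=0x9 at bit 4: 0x9b
word = 0x9b → little-endian bytes:
  [0]=0x9b

9b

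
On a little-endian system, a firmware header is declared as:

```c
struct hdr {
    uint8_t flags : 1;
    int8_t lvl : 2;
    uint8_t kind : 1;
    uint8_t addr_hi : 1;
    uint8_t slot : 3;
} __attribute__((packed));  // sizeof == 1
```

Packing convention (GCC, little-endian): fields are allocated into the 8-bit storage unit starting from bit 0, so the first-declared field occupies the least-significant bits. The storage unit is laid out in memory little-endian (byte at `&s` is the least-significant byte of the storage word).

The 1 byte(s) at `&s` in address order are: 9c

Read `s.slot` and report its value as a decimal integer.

[0]=0x9c (little-endian) → word 0x9c
flags:1 @ bit 0 → (0x9c>>0)&0x1 = 0x0
lvl:2 @ bit 1 → (0x9c>>1)&0x3 = 0x2
kind:1 @ bit 3 → (0x9c>>3)&0x1 = 0x1
addr_hi:1 @ bit 4 → (0x9c>>4)&0x1 = 0x1
slot:3 @ bit 5 → (0x9c>>5)&0x7 = 0x4  ←

4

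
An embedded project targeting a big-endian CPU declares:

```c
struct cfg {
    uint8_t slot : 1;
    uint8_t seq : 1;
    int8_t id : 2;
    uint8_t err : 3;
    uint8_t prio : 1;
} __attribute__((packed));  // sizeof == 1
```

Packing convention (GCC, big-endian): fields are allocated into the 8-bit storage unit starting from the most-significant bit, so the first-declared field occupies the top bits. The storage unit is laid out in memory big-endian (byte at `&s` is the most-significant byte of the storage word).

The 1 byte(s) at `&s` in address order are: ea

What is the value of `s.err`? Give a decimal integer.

5

[0]=0xea (big-endian) → word 0xea
slot:1 @ bit 7 → (0xea>>7)&0x1 = 0x1
seq:1 @ bit 6 → (0xea>>6)&0x1 = 0x1
id:2 @ bit 4 → (0xea>>4)&0x3 = 0x2
err:3 @ bit 1 → (0xea>>1)&0x7 = 0x5  ←
prio:1 @ bit 0 → (0xea>>0)&0x1 = 0x0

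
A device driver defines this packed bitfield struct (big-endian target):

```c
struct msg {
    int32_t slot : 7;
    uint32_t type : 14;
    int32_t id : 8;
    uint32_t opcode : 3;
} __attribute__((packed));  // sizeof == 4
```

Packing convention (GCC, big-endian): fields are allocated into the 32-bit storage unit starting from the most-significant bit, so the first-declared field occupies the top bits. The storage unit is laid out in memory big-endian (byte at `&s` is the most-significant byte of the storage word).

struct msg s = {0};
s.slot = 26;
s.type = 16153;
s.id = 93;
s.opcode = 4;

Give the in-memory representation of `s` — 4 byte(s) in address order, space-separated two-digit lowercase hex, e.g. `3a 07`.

[25+:7] slot=26 & 0x7f = 0x1a; word=0x34000000
[11+:14] type=16153 & 0x3fff = 0x3f19; word=0x35f8c800
[3+:8] id=93 & 0xff = 0x5d; word=0x35f8cae8
[0+:3] opcode=4 & 0x7 = 0x4; word=0x35f8caec
word = 0x35f8caec → big-endian bytes:
  [0]=0x35  [1]=0xf8  [2]=0xca  [3]=0xec

35 f8 ca ec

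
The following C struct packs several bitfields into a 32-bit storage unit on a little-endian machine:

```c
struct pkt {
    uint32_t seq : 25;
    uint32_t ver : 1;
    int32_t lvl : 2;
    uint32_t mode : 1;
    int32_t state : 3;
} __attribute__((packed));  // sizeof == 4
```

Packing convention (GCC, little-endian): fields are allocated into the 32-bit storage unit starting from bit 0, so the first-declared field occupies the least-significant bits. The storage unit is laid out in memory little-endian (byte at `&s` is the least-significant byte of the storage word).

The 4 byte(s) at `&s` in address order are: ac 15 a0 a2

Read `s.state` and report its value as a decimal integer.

-3

[0]=0xac [1]=0x15 [2]=0xa0 [3]=0xa2 (little-endian) → word 0xa2a015ac
seq [0+:25] = (word>>0) & 0x1ffffff = 10491308
ver [25+:1] = (word>>25) & 0x1 = 1
lvl [26+:2] = (word>>26) & 0x3 = 0
mode [28+:1] = (word>>28) & 0x1 = 0
state [29+:3] = (word>>29) & 0x7 = 5  ←
state signed 3b, MSB=1: 5 - 8 = -3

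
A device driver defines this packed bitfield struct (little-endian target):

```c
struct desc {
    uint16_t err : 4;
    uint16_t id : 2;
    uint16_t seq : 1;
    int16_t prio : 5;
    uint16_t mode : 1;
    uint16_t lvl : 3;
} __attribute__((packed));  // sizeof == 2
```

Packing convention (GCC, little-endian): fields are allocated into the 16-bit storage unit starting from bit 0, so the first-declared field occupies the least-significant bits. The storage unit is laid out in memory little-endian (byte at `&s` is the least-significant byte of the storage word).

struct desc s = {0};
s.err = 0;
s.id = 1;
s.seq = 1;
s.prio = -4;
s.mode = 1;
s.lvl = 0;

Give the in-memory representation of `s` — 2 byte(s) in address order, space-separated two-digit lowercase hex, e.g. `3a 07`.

[0+:4] err=0 & 0xf = 0x0; word=0x0000
[4+:2] id=1 & 0x3 = 0x1; word=0x0010
[6+:1] seq=1 & 0x1 = 0x1; word=0x0050
[7+:5] prio=-4 & 0x1f = 0x1c; word=0x0e50
[12+:1] mode=1 & 0x1 = 0x1; word=0x1e50
[13+:3] lvl=0 & 0x7 = 0x0; word=0x1e50
word = 0x1e50 → little-endian bytes:
  [0]=0x50  [1]=0x1e

50 1e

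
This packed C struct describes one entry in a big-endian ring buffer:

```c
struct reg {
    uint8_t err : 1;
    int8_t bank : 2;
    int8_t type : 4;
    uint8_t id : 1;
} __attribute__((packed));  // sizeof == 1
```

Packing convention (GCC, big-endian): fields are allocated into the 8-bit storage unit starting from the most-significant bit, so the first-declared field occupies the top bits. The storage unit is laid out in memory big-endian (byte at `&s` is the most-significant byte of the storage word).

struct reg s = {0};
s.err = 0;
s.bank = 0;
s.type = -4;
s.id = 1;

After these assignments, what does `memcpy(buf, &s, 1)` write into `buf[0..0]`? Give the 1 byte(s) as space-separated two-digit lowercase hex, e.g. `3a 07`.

err:1 = 0 → 0x0 << 7 → word 0x00
bank:2 = 0 → 0x0 << 5 → word 0x00
type:4 = -4 → 0xc << 1 → word 0x18
id:1 = 1 → 0x1 << 0 → word 0x19
word = 0x19 → big-endian bytes:
  [0]=0x19

19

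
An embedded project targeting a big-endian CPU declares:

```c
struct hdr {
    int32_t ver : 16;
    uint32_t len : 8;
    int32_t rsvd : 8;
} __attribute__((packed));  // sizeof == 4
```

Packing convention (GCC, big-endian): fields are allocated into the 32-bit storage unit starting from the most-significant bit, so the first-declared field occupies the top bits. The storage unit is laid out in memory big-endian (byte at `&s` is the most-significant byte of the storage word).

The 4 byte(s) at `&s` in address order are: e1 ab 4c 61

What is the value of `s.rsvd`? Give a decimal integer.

[0]=0xe1 [1]=0xab [2]=0x4c [3]=0x61 (big-endian) → word 0xe1ab4c61
ver [16+:16] = (word>>16) & 0xffff = 57771
len [8+:8] = (word>>8) & 0xff = 76
rsvd [0+:8] = (word>>0) & 0xff = 97  ←
rsvd signed 8b, MSB=0: value = 97

97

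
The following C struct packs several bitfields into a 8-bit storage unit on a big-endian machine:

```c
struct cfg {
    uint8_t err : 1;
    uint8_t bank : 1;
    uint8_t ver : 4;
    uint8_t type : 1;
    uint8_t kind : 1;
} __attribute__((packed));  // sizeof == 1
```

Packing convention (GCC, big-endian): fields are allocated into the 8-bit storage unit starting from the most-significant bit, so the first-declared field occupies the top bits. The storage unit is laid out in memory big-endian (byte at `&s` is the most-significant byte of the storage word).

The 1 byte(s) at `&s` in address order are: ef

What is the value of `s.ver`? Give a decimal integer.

[0]=0xef (big-endian) → word 0xef
err:1 @ bit 7 → (0xef>>7)&0x1 = 0x1
bank:1 @ bit 6 → (0xef>>6)&0x1 = 0x1
ver:4 @ bit 2 → (0xef>>2)&0xf = 0xb  ←
type:1 @ bit 1 → (0xef>>1)&0x1 = 0x1
kind:1 @ bit 0 → (0xef>>0)&0x1 = 0x1

11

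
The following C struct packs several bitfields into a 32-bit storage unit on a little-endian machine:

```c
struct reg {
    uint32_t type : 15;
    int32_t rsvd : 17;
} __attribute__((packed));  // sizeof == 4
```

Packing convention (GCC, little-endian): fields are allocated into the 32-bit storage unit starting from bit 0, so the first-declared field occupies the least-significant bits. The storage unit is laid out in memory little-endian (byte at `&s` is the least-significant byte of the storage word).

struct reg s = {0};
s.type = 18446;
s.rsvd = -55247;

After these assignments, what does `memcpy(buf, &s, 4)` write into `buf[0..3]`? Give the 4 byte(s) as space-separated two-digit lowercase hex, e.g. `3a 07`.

0e c8 18 94

[0+:15] type=18446 & 0x7fff = 0x480e; word=0x0000480e
[15+:17] rsvd=-55247 & 0x1ffff = 0x12831; word=0x9418c80e
word = 0x9418c80e → little-endian bytes:
  [0]=0x0e  [1]=0xc8  [2]=0x18  [3]=0x94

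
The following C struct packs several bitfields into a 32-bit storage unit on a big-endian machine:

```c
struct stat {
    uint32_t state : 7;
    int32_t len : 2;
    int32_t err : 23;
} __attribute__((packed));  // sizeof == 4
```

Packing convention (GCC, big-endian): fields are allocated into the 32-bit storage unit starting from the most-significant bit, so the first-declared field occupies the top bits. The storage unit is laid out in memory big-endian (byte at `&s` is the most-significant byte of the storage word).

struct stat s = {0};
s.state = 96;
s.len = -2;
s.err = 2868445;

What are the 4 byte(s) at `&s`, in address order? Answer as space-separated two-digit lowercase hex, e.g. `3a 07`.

state (7b) val=96 bits=0x60 at bit 25: 0xc0000000
len (2b) val=-2 bits=0x2 at bit 23: 0xc1000000
err (23b) val=2868445 bits=0x2bc4dd at bit 0: 0xc12bc4dd
word = 0xc12bc4dd → big-endian bytes:
  [0]=0xc1  [1]=0x2b  [2]=0xc4  [3]=0xdd

c1 2b c4 dd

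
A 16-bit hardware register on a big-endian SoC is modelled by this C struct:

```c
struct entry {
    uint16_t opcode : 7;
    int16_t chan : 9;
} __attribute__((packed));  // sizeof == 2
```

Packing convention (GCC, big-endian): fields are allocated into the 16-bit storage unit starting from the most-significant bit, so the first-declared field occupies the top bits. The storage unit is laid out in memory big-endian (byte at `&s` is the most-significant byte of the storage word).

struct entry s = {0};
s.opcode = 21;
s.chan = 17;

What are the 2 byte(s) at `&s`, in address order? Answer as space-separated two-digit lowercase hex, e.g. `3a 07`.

opcode (7b) val=21 bits=0x15 at bit 9: 0x2a00
chan (9b) val=17 bits=0x11 at bit 0: 0x2a11
word = 0x2a11 → big-endian bytes:
  [0]=0x2a  [1]=0x11

2a 11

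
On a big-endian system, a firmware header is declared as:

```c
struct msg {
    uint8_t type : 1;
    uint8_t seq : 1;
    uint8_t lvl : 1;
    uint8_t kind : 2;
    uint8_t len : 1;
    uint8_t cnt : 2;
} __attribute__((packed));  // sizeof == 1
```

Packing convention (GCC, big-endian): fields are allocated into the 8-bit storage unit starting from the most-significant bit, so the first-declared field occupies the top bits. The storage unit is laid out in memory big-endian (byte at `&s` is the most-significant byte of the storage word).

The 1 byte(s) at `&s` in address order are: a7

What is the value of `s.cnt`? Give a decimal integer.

3

[0]=0xa7 (big-endian) → word 0xa7
type [7+:1] = (word>>7) & 0x1 = 1
seq [6+:1] = (word>>6) & 0x1 = 0
lvl [5+:1] = (word>>5) & 0x1 = 1
kind [3+:2] = (word>>3) & 0x3 = 0
len [2+:1] = (word>>2) & 0x1 = 1
cnt [0+:2] = (word>>0) & 0x3 = 3  ←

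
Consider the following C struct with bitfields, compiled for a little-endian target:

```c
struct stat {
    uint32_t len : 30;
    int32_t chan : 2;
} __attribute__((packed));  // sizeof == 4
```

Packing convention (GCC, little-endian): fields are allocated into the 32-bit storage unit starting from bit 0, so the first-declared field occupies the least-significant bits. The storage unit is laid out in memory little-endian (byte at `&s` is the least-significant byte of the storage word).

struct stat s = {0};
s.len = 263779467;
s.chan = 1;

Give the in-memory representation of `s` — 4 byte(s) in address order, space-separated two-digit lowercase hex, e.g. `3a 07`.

len (30b) val=263779467 bits=0xfb8f48b at bit 0: 0x0fb8f48b
chan (2b) val=1 bits=0x1 at bit 30: 0x4fb8f48b
word = 0x4fb8f48b → little-endian bytes:
  [0]=0x8b  [1]=0xf4  [2]=0xb8  [3]=0x4f

8b f4 b8 4f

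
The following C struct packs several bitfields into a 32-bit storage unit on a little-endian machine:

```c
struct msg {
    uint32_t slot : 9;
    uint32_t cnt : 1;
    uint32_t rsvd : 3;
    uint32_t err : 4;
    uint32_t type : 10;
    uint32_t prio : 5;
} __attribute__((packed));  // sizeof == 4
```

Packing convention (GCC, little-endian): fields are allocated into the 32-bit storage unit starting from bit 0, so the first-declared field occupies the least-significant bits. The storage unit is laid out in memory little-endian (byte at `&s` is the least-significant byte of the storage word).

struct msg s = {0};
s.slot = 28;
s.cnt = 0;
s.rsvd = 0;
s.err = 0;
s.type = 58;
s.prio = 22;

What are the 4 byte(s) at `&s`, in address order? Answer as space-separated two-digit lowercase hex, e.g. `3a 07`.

1c 00 74 b0

slot:9 = 28 → 0x1c << 0 → word 0x0000001c
cnt:1 = 0 → 0x0 << 9 → word 0x0000001c
rsvd:3 = 0 → 0x0 << 10 → word 0x0000001c
err:4 = 0 → 0x0 << 13 → word 0x0000001c
type:10 = 58 → 0x3a << 17 → word 0x0074001c
prio:5 = 22 → 0x16 << 27 → word 0xb074001c
word = 0xb074001c → little-endian bytes:
  [0]=0x1c  [1]=0x00  [2]=0x74  [3]=0xb0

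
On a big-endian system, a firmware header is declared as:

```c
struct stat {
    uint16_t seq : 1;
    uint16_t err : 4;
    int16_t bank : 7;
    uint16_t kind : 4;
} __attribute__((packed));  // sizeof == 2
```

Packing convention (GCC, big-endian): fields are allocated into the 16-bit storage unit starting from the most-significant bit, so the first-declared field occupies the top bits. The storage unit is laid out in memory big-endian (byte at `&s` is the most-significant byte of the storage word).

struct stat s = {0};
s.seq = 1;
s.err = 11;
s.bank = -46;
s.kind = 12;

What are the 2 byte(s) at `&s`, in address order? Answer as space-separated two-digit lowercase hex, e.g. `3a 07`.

dd 2c

seq:1 = 1 → 0x1 << 15 → word 0x8000
err:4 = 11 → 0xb << 11 → word 0xd800
bank:7 = -46 → 0x52 << 4 → word 0xdd20
kind:4 = 12 → 0xc << 0 → word 0xdd2c
word = 0xdd2c → big-endian bytes:
  [0]=0xdd  [1]=0x2c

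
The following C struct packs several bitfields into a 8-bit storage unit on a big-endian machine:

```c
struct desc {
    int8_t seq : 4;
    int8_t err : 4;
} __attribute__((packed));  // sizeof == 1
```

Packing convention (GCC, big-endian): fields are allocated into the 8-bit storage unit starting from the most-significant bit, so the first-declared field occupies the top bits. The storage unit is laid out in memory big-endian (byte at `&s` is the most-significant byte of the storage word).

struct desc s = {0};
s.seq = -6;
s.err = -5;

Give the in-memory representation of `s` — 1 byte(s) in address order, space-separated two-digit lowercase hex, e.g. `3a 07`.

seq (4b) val=-6 bits=0xa at bit 4: 0xa0
err (4b) val=-5 bits=0xb at bit 0: 0xab
word = 0xab → big-endian bytes:
  [0]=0xab

ab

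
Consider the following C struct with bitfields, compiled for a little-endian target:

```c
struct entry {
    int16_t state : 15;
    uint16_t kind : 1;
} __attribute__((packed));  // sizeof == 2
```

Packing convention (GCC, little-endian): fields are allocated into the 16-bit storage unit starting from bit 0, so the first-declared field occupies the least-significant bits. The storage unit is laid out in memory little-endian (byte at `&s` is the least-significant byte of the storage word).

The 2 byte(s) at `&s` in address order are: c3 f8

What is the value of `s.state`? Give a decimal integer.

[0]=0xc3 [1]=0xf8 (little-endian) → word 0xf8c3
state:15 @ bit 0 → (0xf8c3>>0)&0x7fff = 0x78c3  ←
kind:1 @ bit 15 → (0xf8c3>>15)&0x1 = 0x1
state signed 15b, MSB=1: 30915 - 32768 = -1853

-1853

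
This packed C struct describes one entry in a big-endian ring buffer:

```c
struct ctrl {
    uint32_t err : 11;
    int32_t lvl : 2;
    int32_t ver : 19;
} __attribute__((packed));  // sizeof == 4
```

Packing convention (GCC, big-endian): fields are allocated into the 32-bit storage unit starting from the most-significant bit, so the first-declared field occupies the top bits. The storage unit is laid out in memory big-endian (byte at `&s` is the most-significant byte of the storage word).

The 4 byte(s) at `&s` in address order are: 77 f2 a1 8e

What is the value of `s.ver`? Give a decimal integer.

[0]=0x77 [1]=0xf2 [2]=0xa1 [3]=0x8e (big-endian) → word 0x77f2a18e
err:11 @ bit 21 → (0x77f2a18e>>21)&0x7ff = 0x3bf
lvl:2 @ bit 19 → (0x77f2a18e>>19)&0x3 = 0x2
ver:19 @ bit 0 → (0x77f2a18e>>0)&0x7ffff = 0x2a18e  ←
ver signed 19b, MSB=0: value = 172430

172430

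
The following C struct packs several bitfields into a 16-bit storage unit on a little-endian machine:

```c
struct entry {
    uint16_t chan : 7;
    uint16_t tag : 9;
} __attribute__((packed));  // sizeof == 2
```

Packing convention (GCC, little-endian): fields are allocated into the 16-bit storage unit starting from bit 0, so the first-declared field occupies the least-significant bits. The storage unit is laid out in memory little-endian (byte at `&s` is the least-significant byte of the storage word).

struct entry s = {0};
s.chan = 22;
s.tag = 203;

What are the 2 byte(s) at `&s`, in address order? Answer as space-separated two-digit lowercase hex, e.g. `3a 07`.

[0+:7] chan=22 & 0x7f = 0x16; word=0x0016
[7+:9] tag=203 & 0x1ff = 0xcb; word=0x6596
word = 0x6596 → little-endian bytes:
  [0]=0x96  [1]=0x65

96 65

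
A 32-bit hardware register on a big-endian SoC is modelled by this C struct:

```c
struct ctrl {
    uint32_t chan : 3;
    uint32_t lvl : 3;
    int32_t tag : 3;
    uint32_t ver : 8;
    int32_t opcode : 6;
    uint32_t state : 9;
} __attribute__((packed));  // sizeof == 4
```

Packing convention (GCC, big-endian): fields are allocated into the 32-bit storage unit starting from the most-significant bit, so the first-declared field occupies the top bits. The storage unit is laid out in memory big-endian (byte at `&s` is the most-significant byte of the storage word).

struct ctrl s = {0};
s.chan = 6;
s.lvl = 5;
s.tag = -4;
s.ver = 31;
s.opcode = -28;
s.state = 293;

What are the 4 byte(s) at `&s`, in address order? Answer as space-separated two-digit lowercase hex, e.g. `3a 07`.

d6 0f c9 25

chan (3b) val=6 bits=0x6 at bit 29: 0xc0000000
lvl (3b) val=5 bits=0x5 at bit 26: 0xd4000000
tag (3b) val=-4 bits=0x4 at bit 23: 0xd6000000
ver (8b) val=31 bits=0x1f at bit 15: 0xd60f8000
opcode (6b) val=-28 bits=0x24 at bit 9: 0xd60fc800
state (9b) val=293 bits=0x125 at bit 0: 0xd60fc925
word = 0xd60fc925 → big-endian bytes:
  [0]=0xd6  [1]=0x0f  [2]=0xc9  [3]=0x25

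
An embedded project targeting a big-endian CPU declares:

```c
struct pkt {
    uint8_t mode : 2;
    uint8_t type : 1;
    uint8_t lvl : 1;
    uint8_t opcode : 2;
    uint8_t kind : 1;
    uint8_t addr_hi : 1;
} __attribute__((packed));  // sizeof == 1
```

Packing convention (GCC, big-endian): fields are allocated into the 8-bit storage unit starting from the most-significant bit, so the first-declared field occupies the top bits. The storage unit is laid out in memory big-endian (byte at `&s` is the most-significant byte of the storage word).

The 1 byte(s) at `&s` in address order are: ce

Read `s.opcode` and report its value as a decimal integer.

[0]=0xce (big-endian) → word 0xce
mode [6+:2] = (word>>6) & 0x3 = 3
type [5+:1] = (word>>5) & 0x1 = 0
lvl [4+:1] = (word>>4) & 0x1 = 0
opcode [2+:2] = (word>>2) & 0x3 = 3  ←
kind [1+:1] = (word>>1) & 0x1 = 1
addr_hi [0+:1] = (word>>0) & 0x1 = 0

3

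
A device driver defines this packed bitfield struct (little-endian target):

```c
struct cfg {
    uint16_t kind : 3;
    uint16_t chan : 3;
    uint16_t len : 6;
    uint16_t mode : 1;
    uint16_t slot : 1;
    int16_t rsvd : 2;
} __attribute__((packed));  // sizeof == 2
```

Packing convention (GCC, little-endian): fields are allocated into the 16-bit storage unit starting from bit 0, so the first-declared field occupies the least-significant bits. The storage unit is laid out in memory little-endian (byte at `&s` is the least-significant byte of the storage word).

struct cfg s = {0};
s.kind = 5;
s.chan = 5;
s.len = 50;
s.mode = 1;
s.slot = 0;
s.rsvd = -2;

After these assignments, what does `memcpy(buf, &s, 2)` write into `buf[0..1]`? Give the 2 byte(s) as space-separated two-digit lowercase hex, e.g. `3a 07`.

kind:3 = 5 → 0x5 << 0 → word 0x0005
chan:3 = 5 → 0x5 << 3 → word 0x002d
len:6 = 50 → 0x32 << 6 → word 0x0cad
mode:1 = 1 → 0x1 << 12 → word 0x1cad
slot:1 = 0 → 0x0 << 13 → word 0x1cad
rsvd:2 = -2 → 0x2 << 14 → word 0x9cad
word = 0x9cad → little-endian bytes:
  [0]=0xad  [1]=0x9c

ad 9c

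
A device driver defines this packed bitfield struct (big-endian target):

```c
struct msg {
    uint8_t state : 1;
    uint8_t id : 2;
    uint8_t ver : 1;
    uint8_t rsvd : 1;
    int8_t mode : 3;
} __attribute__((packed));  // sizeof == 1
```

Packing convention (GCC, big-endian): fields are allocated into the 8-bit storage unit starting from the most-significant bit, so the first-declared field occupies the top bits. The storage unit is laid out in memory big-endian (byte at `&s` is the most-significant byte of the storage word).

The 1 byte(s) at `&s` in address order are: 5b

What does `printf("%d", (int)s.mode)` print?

3

[0]=0x5b (big-endian) → word 0x5b
state [7+:1] = (word>>7) & 0x1 = 0
id [5+:2] = (word>>5) & 0x3 = 2
ver [4+:1] = (word>>4) & 0x1 = 1
rsvd [3+:1] = (word>>3) & 0x1 = 1
mode [0+:3] = (word>>0) & 0x7 = 3  ←
mode signed 3b, MSB=0: value = 3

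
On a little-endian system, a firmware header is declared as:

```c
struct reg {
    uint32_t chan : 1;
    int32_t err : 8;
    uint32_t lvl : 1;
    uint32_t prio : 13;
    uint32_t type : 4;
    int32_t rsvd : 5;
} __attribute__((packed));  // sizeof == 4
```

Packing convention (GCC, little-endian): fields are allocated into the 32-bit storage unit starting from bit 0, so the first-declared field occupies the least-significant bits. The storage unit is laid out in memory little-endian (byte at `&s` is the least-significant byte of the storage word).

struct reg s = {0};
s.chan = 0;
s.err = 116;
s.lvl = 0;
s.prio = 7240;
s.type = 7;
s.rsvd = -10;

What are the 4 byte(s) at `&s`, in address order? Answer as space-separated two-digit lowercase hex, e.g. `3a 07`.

[0+:1] chan=0 & 0x1 = 0x0; word=0x00000000
[1+:8] err=116 & 0xff = 0x74; word=0x000000e8
[9+:1] lvl=0 & 0x1 = 0x0; word=0x000000e8
[10+:13] prio=7240 & 0x1fff = 0x1c48; word=0x007120e8
[23+:4] type=7 & 0xf = 0x7; word=0x03f120e8
[27+:5] rsvd=-10 & 0x1f = 0x16; word=0xb3f120e8
word = 0xb3f120e8 → little-endian bytes:
  [0]=0xe8  [1]=0x20  [2]=0xf1  [3]=0xb3

e8 20 f1 b3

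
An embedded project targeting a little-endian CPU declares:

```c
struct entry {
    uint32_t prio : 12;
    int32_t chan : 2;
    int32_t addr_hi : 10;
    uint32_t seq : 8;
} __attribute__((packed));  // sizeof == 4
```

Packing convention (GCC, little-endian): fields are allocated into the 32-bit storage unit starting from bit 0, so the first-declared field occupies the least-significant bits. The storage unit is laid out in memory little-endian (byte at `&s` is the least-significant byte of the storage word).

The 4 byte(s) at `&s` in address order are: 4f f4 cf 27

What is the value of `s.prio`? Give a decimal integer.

1103

[0]=0x4f [1]=0xf4 [2]=0xcf [3]=0x27 (little-endian) → word 0x27cff44f
prio [0+:12] = (word>>0) & 0xfff = 1103  ←
chan [12+:2] = (word>>12) & 0x3 = 3
addr_hi [14+:10] = (word>>14) & 0x3ff = 831
seq [24+:8] = (word>>24) & 0xff = 39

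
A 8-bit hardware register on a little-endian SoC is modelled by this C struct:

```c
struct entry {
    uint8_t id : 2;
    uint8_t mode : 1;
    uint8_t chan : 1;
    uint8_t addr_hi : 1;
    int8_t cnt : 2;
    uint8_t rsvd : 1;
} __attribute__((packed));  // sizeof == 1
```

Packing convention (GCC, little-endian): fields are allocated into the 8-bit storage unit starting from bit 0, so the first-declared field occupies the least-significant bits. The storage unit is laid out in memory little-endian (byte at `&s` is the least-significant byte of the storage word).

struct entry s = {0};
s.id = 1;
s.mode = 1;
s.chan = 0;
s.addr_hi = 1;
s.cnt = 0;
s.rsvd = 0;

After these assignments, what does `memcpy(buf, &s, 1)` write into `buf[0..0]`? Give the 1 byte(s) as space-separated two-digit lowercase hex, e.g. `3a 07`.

id (2b) val=1 bits=0x1 at bit 0: 0x01
mode (1b) val=1 bits=0x1 at bit 2: 0x05
chan (1b) val=0 bits=0x0 at bit 3: 0x05
addr_hi (1b) val=1 bits=0x1 at bit 4: 0x15
cnt (2b) val=0 bits=0x0 at bit 5: 0x15
rsvd (1b) val=0 bits=0x0 at bit 7: 0x15
word = 0x15 → little-endian bytes:
  [0]=0x15

15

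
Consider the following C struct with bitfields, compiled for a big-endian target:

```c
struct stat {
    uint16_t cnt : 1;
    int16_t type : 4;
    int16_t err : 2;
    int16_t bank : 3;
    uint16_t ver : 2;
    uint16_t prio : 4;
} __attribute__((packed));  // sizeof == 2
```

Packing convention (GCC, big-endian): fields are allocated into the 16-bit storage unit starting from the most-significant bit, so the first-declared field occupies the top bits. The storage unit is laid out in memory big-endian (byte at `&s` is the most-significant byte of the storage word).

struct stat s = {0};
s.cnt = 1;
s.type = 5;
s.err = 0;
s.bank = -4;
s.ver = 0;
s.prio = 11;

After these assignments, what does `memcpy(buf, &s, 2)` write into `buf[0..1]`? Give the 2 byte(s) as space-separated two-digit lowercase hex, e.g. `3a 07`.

[15+:1] cnt=1 & 0x1 = 0x1; word=0x8000
[11+:4] type=5 & 0xf = 0x5; word=0xa800
[9+:2] err=0 & 0x3 = 0x0; word=0xa800
[6+:3] bank=-4 & 0x7 = 0x4; word=0xa900
[4+:2] ver=0 & 0x3 = 0x0; word=0xa900
[0+:4] prio=11 & 0xf = 0xb; word=0xa90b
word = 0xa90b → big-endian bytes:
  [0]=0xa9  [1]=0x0b

a9 0b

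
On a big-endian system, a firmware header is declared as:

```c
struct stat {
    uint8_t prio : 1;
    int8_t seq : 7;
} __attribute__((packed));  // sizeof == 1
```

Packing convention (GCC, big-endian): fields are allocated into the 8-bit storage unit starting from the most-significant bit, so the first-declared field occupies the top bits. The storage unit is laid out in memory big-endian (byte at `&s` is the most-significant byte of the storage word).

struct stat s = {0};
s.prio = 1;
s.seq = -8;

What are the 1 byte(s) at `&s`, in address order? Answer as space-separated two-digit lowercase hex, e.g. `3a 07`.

f8

prio:1 = 1 → 0x1 << 7 → word 0x80
seq:7 = -8 → 0x78 << 0 → word 0xf8
word = 0xf8 → big-endian bytes:
  [0]=0xf8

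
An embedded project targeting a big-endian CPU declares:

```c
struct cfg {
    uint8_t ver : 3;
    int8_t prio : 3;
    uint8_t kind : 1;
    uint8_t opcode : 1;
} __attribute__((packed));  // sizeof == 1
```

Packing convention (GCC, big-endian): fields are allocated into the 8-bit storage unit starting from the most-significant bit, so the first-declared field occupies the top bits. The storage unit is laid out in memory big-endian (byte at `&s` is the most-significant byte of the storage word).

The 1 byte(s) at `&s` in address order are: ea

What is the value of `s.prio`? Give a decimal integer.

[0]=0xea (big-endian) → word 0xea
ver:3 @ bit 5 → (0xea>>5)&0x7 = 0x7
prio:3 @ bit 2 → (0xea>>2)&0x7 = 0x2  ←
kind:1 @ bit 1 → (0xea>>1)&0x1 = 0x1
opcode:1 @ bit 0 → (0xea>>0)&0x1 = 0x0
prio signed 3b, MSB=0: value = 2

2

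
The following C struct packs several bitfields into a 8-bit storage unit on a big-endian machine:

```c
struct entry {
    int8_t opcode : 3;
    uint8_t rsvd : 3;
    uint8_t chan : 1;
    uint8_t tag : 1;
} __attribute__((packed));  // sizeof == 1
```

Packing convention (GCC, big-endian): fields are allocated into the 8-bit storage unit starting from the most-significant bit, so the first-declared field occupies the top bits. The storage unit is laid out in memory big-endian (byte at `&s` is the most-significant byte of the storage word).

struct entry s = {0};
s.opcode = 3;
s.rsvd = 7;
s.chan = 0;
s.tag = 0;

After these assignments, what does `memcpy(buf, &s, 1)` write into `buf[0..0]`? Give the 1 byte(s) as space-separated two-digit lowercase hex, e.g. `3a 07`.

[5+:3] opcode=3 & 0x7 = 0x3; word=0x60
[2+:3] rsvd=7 & 0x7 = 0x7; word=0x7c
[1+:1] chan=0 & 0x1 = 0x0; word=0x7c
[0+:1] tag=0 & 0x1 = 0x0; word=0x7c
word = 0x7c → big-endian bytes:
  [0]=0x7c

7c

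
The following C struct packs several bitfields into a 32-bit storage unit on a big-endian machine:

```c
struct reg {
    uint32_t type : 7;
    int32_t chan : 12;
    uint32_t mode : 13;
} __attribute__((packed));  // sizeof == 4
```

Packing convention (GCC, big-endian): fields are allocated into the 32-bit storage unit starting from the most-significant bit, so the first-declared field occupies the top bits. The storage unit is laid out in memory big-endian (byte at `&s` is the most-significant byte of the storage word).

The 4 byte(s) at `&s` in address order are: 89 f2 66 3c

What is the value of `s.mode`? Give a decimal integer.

[0]=0x89 [1]=0xf2 [2]=0x66 [3]=0x3c (big-endian) → word 0x89f2663c
type:7 @ bit 25 → (0x89f2663c>>25)&0x7f = 0x44
chan:12 @ bit 13 → (0x89f2663c>>13)&0xfff = 0xf93
mode:13 @ bit 0 → (0x89f2663c>>0)&0x1fff = 0x63c  ←

1596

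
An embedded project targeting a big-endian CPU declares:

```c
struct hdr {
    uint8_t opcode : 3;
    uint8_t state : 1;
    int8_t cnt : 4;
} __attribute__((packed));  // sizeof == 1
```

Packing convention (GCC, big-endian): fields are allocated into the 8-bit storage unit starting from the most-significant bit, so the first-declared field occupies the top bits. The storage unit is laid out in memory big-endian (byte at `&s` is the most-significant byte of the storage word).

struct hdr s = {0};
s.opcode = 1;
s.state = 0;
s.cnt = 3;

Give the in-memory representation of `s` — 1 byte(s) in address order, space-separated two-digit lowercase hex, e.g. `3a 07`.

[5+:3] opcode=1 & 0x7 = 0x1; word=0x20
[4+:1] state=0 & 0x1 = 0x0; word=0x20
[0+:4] cnt=3 & 0xf = 0x3; word=0x23
word = 0x23 → big-endian bytes:
  [0]=0x23

23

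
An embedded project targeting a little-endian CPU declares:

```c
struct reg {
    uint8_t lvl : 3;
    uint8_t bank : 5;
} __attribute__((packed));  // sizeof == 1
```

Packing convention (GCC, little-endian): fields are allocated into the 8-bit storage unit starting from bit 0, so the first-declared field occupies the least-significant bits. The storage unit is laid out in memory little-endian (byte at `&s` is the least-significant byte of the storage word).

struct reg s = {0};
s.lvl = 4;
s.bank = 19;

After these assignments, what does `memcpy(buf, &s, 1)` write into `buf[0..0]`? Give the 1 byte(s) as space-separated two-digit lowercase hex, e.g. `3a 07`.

lvl (3b) val=4 bits=0x4 at bit 0: 0x04
bank (5b) val=19 bits=0x13 at bit 3: 0x9c
word = 0x9c → little-endian bytes:
  [0]=0x9c

9c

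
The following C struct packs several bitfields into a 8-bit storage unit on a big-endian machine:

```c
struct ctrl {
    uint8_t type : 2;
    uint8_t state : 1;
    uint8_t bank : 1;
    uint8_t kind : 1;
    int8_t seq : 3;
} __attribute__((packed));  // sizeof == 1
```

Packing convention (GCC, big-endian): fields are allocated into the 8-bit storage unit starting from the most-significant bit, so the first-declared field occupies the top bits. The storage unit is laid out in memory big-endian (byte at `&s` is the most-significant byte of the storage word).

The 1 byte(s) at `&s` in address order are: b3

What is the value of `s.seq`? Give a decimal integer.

[0]=0xb3 (big-endian) → word 0xb3
type [6+:2] = (word>>6) & 0x3 = 2
state [5+:1] = (word>>5) & 0x1 = 1
bank [4+:1] = (word>>4) & 0x1 = 1
kind [3+:1] = (word>>3) & 0x1 = 0
seq [0+:3] = (word>>0) & 0x7 = 3  ←
seq signed 3b, MSB=0: value = 3

3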